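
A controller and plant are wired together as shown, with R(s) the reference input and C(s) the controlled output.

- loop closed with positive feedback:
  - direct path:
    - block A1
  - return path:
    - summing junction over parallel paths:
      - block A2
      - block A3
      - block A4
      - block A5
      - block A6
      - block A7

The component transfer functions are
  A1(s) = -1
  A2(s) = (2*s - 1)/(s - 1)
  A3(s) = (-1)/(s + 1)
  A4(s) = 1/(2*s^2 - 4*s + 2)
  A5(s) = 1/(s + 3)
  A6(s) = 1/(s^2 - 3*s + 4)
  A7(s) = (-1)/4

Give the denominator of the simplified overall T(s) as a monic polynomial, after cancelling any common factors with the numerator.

Reducing step by step:

Step 1 - parallel reduction of A2, A3, A4, A5, A6, A7: (7*s^6 - 3*s^5 - 44*s^4 + 152*s^3 - 115*s^2 - 5*s + 40)/(4*s^6 - 4*s^5 - 24*s^4 + 72*s^3 - 28*s^2 - 68*s + 48)
Step 2 - feedback reduction of A1, (A2+A3+A4+A5+A6+A7): (-4*s^6 + 4*s^5 + 24*s^4 - 72*s^3 + 28*s^2 + 68*s - 48)/(11*s^6 - 7*s^5 - 68*s^4 + 224*s^3 - 143*s^2 - 73*s + 88)
That last expression is T(s), already simplified. Scaling its denominator by 1/11 (the reciprocal of the leading coefficient) yields the monic denominator.

Answer: s^6 - 7*s^5/11 - 68*s^4/11 + 224*s^3/11 - 13*s^2 - 73*s/11 + 8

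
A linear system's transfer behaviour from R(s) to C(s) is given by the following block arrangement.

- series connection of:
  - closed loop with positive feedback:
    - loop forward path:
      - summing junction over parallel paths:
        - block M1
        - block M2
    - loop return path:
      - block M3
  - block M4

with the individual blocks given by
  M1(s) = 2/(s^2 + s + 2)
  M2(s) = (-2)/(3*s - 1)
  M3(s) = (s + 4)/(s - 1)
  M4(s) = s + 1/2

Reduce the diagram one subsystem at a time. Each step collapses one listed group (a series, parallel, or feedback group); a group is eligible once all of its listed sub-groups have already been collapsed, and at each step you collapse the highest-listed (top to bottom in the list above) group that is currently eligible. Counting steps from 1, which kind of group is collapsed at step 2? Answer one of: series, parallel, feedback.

Step 1 - reduce the parallel group M1, M2
Step 2 - feedback reduction of (M1+M2), M3
Step 3 - combine [(M1+M2)/(1-(M1+M2)*M3)], M4 in series
The group at step 2 is a feedback group.

Therefore the answer is feedback.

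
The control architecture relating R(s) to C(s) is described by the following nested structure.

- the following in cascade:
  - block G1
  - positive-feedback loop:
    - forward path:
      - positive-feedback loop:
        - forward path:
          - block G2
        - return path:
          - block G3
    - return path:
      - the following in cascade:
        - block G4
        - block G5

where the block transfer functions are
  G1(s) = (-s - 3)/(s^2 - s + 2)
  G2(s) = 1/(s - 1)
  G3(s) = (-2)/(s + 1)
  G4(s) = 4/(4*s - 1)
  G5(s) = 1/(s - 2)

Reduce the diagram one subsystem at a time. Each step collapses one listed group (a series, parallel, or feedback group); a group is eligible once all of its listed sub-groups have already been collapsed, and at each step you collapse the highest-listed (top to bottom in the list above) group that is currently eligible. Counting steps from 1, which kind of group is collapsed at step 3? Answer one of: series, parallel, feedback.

(1) close the feedback loop around G2, G3
(2) cascade G4, G5
(3) reduce the feedback loop with forward [G2/(1-G2*G3)] and return (G4*G5)
(4) multiply G1, [[G2/(1-G2*G3)]/(1-[G2/(1-G2*G3)]*(G4*G5))] (series)
At step 3 the group reduced is feedback.

Answer: feedback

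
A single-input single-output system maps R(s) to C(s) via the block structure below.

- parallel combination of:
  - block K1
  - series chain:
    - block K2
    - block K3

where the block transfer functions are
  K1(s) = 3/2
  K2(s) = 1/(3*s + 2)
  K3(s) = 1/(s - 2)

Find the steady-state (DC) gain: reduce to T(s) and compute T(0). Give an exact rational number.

Answer: 5/4

Working:
Step 1. multiply K2, K3 (series): 1/(3*s^2 - 4*s - 4)
Step 2. reduce the parallel group K1, (K2*K3): (9*s^2 - 12*s - 10)/(6*s^2 - 8*s - 8)
That last expression is T(s); at s = 0 only the constant terms survive, so T(0) = -10/(-8) = 5/4.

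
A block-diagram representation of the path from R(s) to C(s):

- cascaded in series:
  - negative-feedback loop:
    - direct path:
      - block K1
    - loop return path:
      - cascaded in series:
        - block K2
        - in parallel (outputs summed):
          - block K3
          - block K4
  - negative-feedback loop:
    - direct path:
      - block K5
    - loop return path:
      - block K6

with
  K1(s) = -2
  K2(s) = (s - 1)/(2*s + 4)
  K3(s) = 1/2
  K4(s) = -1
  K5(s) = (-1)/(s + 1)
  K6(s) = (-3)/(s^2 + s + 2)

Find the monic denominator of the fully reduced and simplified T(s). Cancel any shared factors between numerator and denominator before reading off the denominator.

Step 1. parallel reduction of K3, K4 = (-1)/2
Step 2. cascade K2, (K3+K4) = (1 - s)/(4*s + 8)
Step 3. apply the feedback formula to K1, (K2*(K3+K4)) = (-4*s - 8)/(3*s + 3)
Step 4. reduce the feedback loop with forward K5 and return K6 = (-s^2 - s - 2)/(s^3 + 2*s^2 + 3*s + 5)
Step 5. reduce the series chain [K1/(1+K1*(K2*(K3+K4)))], [K5/(1+K5*K6)] = (4*s^3 + 12*s^2 + 16*s + 16)/(3*s^4 + 9*s^3 + 15*s^2 + 24*s + 15)
That last expression is T(s), already simplified. Scaling its denominator by 1/3 (the reciprocal of the leading coefficient) yields the monic denominator.

Therefore the answer is s^4 + 3*s^3 + 5*s^2 + 8*s + 5.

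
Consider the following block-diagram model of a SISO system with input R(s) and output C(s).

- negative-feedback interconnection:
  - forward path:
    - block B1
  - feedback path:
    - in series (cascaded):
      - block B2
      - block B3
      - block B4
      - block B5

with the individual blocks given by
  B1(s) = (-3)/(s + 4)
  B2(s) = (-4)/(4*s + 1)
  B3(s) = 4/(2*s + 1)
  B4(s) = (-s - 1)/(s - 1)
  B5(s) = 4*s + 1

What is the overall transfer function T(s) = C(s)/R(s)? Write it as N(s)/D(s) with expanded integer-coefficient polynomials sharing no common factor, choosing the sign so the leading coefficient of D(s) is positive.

The answer is (-6*s^2 + 3*s + 3)/(2*s^3 + 7*s^2 - 53*s - 52).

Reasoning:
1. combine B2, B3, B4, B5 in series, giving (16*s + 16)/(2*s^2 - s - 1)
2. collapse the loop (B1 forward, (B2*B3*B4*B5) return), giving the overall T(s)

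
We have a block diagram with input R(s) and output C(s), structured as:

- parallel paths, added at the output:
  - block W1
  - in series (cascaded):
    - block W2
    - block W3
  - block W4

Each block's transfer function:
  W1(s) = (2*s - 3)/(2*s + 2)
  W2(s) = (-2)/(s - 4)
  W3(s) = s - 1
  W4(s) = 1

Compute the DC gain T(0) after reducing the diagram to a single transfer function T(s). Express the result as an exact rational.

First reduce the diagram to T(s).

(1) series reduction of W2, W3 gives (2 - 2*s)/(s - 4)
(2) reduce the parallel group W1, (W2*W3), W4 gives (8 - 17*s)/(2*s^2 - 6*s - 8)
Evaluating the step-2 result (the overall T(s)) at s = 0 gives T(0) = 8/(-8) = -1.

Answer: -1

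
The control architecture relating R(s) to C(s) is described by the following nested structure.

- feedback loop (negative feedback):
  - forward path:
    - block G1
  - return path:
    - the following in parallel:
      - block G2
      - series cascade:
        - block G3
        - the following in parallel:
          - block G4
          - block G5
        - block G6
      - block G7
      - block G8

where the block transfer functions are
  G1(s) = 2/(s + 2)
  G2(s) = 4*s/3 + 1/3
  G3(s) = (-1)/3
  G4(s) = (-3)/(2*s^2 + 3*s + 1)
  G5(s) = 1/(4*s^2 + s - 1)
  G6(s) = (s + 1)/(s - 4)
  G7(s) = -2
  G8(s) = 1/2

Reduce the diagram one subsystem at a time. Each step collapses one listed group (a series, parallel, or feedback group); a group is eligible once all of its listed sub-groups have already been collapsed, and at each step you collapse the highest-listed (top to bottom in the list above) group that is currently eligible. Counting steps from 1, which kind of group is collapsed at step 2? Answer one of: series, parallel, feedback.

Answer: series

Working:
(1) sum the parallel branches G4, G5
(2) series reduction of G3, (G4+G5), G6
(3) combine G2, (G3*(G4+G5)*G6), G7, G8 in parallel
(4) feedback reduction of G1, (G2+(G3*(G4+G5)*G6)+G7+G8)
Step 2 collapses a series group.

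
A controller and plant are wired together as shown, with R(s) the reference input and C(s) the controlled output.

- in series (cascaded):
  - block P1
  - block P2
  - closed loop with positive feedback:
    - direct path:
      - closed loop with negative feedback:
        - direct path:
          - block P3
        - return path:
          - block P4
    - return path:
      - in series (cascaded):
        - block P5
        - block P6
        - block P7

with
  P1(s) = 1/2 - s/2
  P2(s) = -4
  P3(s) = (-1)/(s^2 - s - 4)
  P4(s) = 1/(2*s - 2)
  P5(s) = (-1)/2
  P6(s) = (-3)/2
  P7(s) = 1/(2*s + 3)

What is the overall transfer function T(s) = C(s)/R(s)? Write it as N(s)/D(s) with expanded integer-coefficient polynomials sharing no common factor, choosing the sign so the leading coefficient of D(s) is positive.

1. feedback reduction of P3, P4; result (2 - 2*s)/(2*s^3 - 4*s^2 - 6*s + 7)
2. series reduction of P5, P6, P7; result 3/(8*s + 12)
3. close the feedback loop around [P3/(1+P3*P4)], (P5*P6*P7); result (-8*s^2 - 4*s + 12)/(8*s^4 - 4*s^3 - 48*s^2 - 5*s + 39)
4. multiply P1, P2, [[P3/(1+P3*P4)]/(1-[P3/(1+P3*P4)]*(P5*P6*P7))] (series); the result is T(s) itself (integer coefficients, no common factor, positive leading denominator coefficient)

Answer: (-16*s^3 + 8*s^2 + 32*s - 24)/(8*s^4 - 4*s^3 - 48*s^2 - 5*s + 39)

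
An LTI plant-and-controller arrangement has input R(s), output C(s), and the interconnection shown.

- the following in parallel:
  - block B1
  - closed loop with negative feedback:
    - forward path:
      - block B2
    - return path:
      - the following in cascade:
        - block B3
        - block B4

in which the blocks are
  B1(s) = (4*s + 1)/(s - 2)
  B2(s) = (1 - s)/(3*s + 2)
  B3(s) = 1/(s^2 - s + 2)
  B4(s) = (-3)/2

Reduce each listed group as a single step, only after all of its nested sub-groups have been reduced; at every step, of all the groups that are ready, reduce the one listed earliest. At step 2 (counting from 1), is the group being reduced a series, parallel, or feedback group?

[1] reduce the series chain B3, B4
[2] feedback reduction of B2, (B3*B4)
[3] combine B1, [B2/(1+B2*(B3*B4))] in parallel
So the answer for step 2 is feedback.

Answer: feedback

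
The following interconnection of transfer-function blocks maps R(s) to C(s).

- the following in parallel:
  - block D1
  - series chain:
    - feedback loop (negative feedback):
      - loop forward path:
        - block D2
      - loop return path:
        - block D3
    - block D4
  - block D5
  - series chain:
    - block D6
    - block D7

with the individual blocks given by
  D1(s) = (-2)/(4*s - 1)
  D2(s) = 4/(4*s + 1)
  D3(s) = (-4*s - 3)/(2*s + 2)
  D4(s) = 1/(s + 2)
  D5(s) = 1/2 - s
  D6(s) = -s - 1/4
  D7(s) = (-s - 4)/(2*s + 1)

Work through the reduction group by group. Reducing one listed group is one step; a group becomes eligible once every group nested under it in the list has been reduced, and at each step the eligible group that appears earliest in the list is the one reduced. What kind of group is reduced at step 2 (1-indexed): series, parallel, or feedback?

Reducing step by step:

Step 1 - collapse the loop (D2 forward, D3 return)
Step 2 - series reduction of [D2/(1+D2*D3)], D4
Step 3 - combine D6, D7 in series
Step 4 - combine D1, ([D2/(1+D2*D3)]*D4), D5, (D6*D7) in parallel
Step 2 collapses a series group.

Answer: series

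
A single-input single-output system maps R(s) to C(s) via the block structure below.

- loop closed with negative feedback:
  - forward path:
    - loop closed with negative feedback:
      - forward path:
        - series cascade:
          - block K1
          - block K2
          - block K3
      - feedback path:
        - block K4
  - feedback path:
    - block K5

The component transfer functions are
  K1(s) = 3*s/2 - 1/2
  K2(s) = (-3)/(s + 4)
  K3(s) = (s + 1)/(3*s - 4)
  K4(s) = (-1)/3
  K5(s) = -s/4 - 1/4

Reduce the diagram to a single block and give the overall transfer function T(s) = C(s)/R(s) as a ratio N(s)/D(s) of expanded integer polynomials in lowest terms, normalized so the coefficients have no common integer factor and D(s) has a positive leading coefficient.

Step 1: reduce the series chain K1, K2, K3; result (-9*s^2 - 6*s + 3)/(6*s^2 + 16*s - 32)
Step 2: collapse the loop ((K1*K2*K3) forward, K4 return); result (-3*s^2 - 2*s + 1)/(3*s^2 + 6*s - 11)
Step 3: close the feedback loop around [(K1*K2*K3)/(1+(K1*K2*K3)*K4)], K5 - this is the overall T(s), already in the required normalized form

Therefore the answer is (-12*s^2 - 8*s + 4)/(3*s^3 + 17*s^2 + 25*s - 45).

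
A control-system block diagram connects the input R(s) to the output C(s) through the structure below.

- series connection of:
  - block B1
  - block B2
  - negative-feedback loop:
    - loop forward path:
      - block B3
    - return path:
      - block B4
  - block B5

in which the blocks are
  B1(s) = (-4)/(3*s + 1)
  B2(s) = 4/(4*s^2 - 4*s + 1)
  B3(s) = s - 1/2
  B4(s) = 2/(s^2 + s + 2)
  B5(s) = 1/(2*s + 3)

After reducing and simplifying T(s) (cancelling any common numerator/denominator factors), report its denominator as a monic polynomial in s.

First reduce the diagram to T(s).

Step 1 - reduce the feedback loop with forward B3 and return B4 gives (2*s^3 + s^2 + 3*s - 2)/(2*s^2 + 6*s + 2)
Step 2 - cascade B1, B2, [B3/(1+B3*B4)], B5 gives (-8*s^2 - 8*s - 16)/(12*s^5 + 52*s^4 + 55*s^3 - 2*s^2 - 14*s - 3)
That last expression is T(s), already simplified. Scaling its denominator by 1/12 (the reciprocal of the leading coefficient) yields the monic denominator.

Answer: s^5 + 13*s^4/3 + 55*s^3/12 - s^2/6 - 7*s/6 - 1/4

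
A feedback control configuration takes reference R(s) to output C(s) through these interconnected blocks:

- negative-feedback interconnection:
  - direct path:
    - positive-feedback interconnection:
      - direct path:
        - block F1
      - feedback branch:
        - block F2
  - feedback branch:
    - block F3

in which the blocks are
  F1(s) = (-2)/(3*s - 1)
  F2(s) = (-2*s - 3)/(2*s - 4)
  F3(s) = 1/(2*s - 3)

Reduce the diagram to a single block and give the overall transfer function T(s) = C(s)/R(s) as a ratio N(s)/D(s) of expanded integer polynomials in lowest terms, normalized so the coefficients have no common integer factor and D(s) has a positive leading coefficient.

[1] reduce the feedback loop with forward F1 and return F2; result (4 - 2*s)/(3*s^2 - 9*s - 1)
[2] reduce the feedback loop with forward [F1/(1-F1*F2)] and return F3, giving the overall T(s)

Therefore the answer is (-4*s^2 + 14*s - 12)/(6*s^3 - 27*s^2 + 23*s + 7).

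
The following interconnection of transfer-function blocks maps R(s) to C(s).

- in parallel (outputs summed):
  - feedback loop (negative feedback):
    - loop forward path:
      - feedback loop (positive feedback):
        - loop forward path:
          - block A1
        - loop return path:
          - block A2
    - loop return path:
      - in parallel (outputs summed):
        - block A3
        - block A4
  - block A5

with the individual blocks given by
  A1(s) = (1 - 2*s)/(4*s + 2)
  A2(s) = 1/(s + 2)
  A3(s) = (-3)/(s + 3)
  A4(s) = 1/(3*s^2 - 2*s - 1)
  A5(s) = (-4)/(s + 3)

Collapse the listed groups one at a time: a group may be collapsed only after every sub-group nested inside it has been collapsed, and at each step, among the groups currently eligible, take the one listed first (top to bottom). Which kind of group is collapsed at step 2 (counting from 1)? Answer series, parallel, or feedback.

[1] close the feedback loop around A1, A2
[2] add A3, A4 (parallel)
[3] close the feedback loop around [A1/(1-A1*A2)], (A3+A4)
[4] add [[A1/(1-A1*A2)]/(1+[A1/(1-A1*A2)]*(A3+A4))], A5 (parallel)
So the answer for step 2 is parallel.

Answer: parallel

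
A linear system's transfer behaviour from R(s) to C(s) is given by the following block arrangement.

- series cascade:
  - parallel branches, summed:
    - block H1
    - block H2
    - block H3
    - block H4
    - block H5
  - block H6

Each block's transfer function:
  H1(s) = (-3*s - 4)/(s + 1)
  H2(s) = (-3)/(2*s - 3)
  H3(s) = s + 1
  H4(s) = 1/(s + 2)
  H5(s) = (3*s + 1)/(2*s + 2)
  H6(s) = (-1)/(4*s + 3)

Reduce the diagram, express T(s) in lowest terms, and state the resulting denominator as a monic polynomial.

Reducing step by step:

Step 1. reduce the parallel group H1, H2, H3, H4, H5 gives (4*s^4 + 4*s^3 - 23*s^2 - 31*s + 12)/(4*s^3 + 6*s^2 - 10*s - 12)
Step 2. multiply (H1+H2+H3+H4+H5), H6 (series) gives (-4*s^4 - 4*s^3 + 23*s^2 + 31*s - 12)/(16*s^4 + 36*s^3 - 22*s^2 - 78*s - 36)
Step 2 gives the fully reduced T(s), with no common factor left to cancel. The denominator's leading coefficient is 16, so divide each of its coefficients by 16 to get the monic form.

Answer: s^4 + 9*s^3/4 - 11*s^2/8 - 39*s/8 - 9/4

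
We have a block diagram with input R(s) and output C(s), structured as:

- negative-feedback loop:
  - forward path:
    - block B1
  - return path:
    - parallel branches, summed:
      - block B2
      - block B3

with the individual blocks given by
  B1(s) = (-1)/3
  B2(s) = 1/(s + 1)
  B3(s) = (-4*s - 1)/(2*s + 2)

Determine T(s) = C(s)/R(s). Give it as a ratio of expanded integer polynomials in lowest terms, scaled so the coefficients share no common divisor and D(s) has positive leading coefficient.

First reduce the diagram to T(s).

1. reduce the parallel group B2, B3 = (1 - 4*s)/(2*s + 2)
2. reduce the feedback loop with forward B1 and return (B2+B3) - this is the overall T(s), already in the required normalized form

Answer: (-2*s - 2)/(10*s + 5)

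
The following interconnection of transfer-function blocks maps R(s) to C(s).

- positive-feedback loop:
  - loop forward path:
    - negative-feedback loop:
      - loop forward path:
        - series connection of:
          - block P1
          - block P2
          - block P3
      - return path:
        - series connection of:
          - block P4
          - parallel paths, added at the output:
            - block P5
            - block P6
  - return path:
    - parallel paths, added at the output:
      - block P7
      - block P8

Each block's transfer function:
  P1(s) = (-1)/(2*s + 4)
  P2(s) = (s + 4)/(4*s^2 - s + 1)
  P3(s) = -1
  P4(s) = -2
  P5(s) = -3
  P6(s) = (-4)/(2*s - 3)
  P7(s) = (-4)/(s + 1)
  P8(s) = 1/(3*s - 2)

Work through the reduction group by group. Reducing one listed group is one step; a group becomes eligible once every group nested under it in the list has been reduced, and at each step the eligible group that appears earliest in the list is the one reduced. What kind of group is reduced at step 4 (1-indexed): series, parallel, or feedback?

Reducing step by step:

Step 1 - multiply P1, P2, P3 (series)
Step 2 - reduce the parallel group P5, P6
Step 3 - multiply P4, (P5+P6) (series)
Step 4 - feedback reduction of (P1*P2*P3), (P4*(P5+P6))
Step 5 - parallel reduction of P7, P8
Step 6 - feedback reduction of [(P1*P2*P3)/(1+(P1*P2*P3)*(P4*(P5+P6)))], (P7+P8)
The group at step 4 is a feedback group.

Answer: feedback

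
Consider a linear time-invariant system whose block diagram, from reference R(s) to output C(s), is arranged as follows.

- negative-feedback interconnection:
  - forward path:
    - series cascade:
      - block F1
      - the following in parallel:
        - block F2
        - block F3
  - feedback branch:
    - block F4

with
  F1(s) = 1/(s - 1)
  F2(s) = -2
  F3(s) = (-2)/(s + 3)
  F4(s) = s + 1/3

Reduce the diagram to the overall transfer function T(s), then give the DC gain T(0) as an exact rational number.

[1] parallel reduction of F2, F3 gives (-2*s - 8)/(s + 3)
[2] reduce the series chain F1, (F2+F3) gives (-2*s - 8)/(s^2 + 2*s - 3)
[3] collapse the loop ((F1*(F2+F3)) forward, F4 return) gives (6*s + 24)/(3*s^2 + 20*s + 17)
Evaluating the step-3 result (the overall T(s)) at s = 0 gives T(0) = 24/17.

Therefore the answer is 24/17.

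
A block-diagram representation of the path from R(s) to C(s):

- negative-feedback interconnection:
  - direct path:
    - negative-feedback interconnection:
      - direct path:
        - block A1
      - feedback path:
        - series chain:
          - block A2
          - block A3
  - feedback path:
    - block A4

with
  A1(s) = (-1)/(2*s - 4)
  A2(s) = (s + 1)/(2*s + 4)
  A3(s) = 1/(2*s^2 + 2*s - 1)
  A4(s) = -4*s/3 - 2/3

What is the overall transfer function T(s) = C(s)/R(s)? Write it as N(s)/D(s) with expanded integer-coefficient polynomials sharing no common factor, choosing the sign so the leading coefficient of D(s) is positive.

[1] multiply A2, A3 (series); result (s + 1)/(4*s^3 + 12*s^2 + 6*s - 4)
[2] apply the feedback formula to A1, (A2*A3); result (-4*s^3 - 12*s^2 - 6*s + 4)/(8*s^4 + 8*s^3 - 36*s^2 - 33*s + 15)
[3] feedback reduction of [A1/(1+A1*(A2*A3))], A4; the result is T(s) itself (integer coefficients, no common factor, positive leading denominator coefficient)

Answer: (-12*s^3 - 36*s^2 - 18*s + 12)/(40*s^4 + 80*s^3 - 60*s^2 - 103*s + 37)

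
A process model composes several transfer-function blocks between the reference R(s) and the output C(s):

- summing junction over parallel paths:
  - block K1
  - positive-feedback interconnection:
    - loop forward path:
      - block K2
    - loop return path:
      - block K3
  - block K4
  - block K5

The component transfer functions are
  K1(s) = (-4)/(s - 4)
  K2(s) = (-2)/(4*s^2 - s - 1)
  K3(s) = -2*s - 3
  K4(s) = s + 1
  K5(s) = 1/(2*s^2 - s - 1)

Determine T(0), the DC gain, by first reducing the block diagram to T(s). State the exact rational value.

Step 1. reduce the feedback loop with forward K2 and return K3, giving (-2)/(4*s^2 - 5*s - 7)
Step 2. sum the parallel branches K1, [K2/(1-K2*K3)], K4, K5, giving (8*s^6 - 38*s^5 - 35*s^4 + 163*s^3 + 72*s^2 - 110*s - 36)/(8*s^5 - 46*s^4 + 43*s^3 + 64*s^2 - 41*s - 28)
Evaluating the step-2 result (the overall T(s)) at s = 0 gives T(0) = -36/(-28) = 9/7.

Hence the answer: 9/7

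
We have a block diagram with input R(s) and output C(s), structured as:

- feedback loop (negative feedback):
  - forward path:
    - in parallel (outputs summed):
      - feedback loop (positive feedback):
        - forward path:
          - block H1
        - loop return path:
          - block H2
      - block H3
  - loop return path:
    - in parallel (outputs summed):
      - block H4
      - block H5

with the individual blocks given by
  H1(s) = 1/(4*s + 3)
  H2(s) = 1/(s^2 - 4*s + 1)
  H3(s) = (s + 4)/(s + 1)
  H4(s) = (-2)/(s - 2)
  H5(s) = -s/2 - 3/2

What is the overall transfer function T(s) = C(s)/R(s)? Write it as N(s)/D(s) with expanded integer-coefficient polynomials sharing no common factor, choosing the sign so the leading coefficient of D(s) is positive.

1. feedback reduction of H1, H2: (s^2 - 4*s + 1)/(4*s^3 - 13*s^2 - 8*s + 2)
2. parallel reduction of [H1/(1-H1*H2)], H3: (4*s^4 + 4*s^3 - 63*s^2 - 33*s + 9)/(4*s^4 - 9*s^3 - 21*s^2 - 6*s + 2)
3. add H4, H5 (parallel): (-s^2 - s + 2)/(2*s - 4)
4. reduce the feedback loop with forward ([H1/(1-H1*H2)]+H3) and return (H4+H5), which is the overall transfer function T(s) = C(s)/R(s) in lowest terms

Hence the answer: (-8*s^5 + 8*s^4 + 142*s^3 - 186*s^2 - 150*s + 36)/(4*s^6 - 33*s^4 - 98*s^3 + 30*s^2 + 47*s - 10)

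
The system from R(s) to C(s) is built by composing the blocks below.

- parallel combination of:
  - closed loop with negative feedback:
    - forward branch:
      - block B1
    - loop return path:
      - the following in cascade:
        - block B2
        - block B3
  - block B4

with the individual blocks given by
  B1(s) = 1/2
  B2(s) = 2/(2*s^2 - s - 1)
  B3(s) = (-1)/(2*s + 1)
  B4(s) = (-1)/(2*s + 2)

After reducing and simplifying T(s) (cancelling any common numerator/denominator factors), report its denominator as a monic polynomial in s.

(1) cascade B2, B3, giving (-2)/(4*s^3 - 3*s - 1)
(2) feedback reduction of B1, (B2*B3), giving (4*s^3 - 3*s - 1)/(8*s^3 - 6*s - 4)
(3) parallel reduction of [B1/(1+B1*(B2*B3))], B4, giving (4*s^4 - 3*s^2 - s + 1)/(8*s^4 + 8*s^3 - 6*s^2 - 10*s - 4)
The result of step 3 is T(s) in lowest terms. Its denominator has leading coefficient 8; dividing the denominator through by 8 makes it monic.

Therefore the answer is s^4 + s^3 - 3*s^2/4 - 5*s/4 - 1/2.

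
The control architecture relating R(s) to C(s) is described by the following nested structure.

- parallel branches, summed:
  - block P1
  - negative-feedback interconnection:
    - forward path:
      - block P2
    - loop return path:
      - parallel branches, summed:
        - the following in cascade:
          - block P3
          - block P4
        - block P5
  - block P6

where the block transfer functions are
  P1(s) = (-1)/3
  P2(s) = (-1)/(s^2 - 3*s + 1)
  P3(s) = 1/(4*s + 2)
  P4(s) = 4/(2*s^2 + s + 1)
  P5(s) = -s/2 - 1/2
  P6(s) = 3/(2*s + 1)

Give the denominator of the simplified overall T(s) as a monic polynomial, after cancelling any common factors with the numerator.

[1] reduce the series chain P3, P4; result 2/(4*s^3 + 4*s^2 + 3*s + 1)
[2] parallel reduction of (P3*P4), P5; result (-4*s^4 - 8*s^3 - 7*s^2 - 4*s + 3)/(8*s^3 + 8*s^2 + 6*s + 2)
[3] close the feedback loop around P2, ((P3*P4)+P5); result (-8*s^3 - 8*s^2 - 6*s - 2)/(8*s^5 - 12*s^4 - 2*s^3 - s^2 + 4*s - 1)
[4] reduce the parallel group P1, [P2/(1+P2*((P3*P4)+P5))], P6; result (-16*s^6 + 88*s^5 - 140*s^4 - 86*s^3 - 76*s^2 + 4*s - 14)/(48*s^6 - 48*s^5 - 48*s^4 - 12*s^3 + 21*s^2 + 6*s - 3)
That last expression is T(s), already simplified. Scaling its denominator by 1/48 (the reciprocal of the leading coefficient) yields the monic denominator.

Answer: s^6 - s^5 - s^4 - s^3/4 + 7*s^2/16 + s/8 - 1/16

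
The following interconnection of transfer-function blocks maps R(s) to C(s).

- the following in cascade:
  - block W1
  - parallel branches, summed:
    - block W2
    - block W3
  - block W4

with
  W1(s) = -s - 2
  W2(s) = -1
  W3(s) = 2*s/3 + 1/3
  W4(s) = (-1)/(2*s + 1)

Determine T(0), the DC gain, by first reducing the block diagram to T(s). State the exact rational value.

[1] combine W2, W3 in parallel -> 2*s/3 - 2/3
[2] combine W1, (W2+W3), W4 in series -> (2*s^2 + 2*s - 4)/(6*s + 3)
DC gain: substitute s = 0 into T(s) from step 2: T(0) = -4/3.

Hence the answer: -4/3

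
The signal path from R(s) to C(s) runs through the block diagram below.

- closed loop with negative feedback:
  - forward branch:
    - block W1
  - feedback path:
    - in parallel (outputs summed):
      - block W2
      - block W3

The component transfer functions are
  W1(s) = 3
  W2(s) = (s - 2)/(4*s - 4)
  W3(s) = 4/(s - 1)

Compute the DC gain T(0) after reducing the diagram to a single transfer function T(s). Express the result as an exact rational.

Answer: -6/19

Working:
[1] sum the parallel branches W2, W3 gives (s + 14)/(4*s - 4)
[2] apply the feedback formula to W1, (W2+W3) gives (12*s - 12)/(7*s + 38)
That last expression is T(s); at s = 0 only the constant terms survive, so T(0) = -12/38 = -6/19.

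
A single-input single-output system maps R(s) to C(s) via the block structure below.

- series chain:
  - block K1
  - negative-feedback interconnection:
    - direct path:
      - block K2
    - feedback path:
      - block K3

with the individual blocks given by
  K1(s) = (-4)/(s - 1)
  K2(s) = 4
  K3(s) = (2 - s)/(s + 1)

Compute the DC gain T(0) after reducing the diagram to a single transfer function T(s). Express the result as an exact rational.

Reducing step by step:

Step 1 - apply the feedback formula to K2, K3 gives (-4*s - 4)/(3*s - 9)
Step 2 - series reduction of K1, [K2/(1+K2*K3)] gives (16*s + 16)/(3*s^2 - 12*s + 9)
Step 2 gives the overall T(s). Then T(0) = 16/9.

Answer: 16/9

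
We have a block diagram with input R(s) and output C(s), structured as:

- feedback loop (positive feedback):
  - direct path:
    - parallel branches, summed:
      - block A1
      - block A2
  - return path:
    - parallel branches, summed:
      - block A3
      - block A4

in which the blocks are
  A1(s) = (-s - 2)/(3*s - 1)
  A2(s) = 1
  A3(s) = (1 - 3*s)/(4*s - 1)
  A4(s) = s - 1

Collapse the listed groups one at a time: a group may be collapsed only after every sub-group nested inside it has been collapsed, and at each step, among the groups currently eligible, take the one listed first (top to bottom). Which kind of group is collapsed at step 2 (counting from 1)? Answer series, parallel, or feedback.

The answer is parallel.

Reasoning:
Step 1: sum the parallel branches A1, A2
Step 2: reduce the parallel group A3, A4
Step 3: reduce the feedback loop with forward (A1+A2) and return (A3+A4)
Step 2 collapses a parallel group.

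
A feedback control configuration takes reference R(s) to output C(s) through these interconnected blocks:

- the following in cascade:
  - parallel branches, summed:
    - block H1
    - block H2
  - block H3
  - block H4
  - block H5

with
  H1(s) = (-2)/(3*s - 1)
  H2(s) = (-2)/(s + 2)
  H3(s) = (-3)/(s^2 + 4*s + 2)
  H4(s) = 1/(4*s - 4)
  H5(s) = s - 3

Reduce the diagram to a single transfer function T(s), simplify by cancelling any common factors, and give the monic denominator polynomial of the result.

Reducing step by step:

(1) sum the parallel branches H1, H2: (-8*s - 2)/(3*s^2 + 5*s - 2)
(2) cascade (H1+H2), H3, H4, H5: (12*s^2 - 33*s - 9)/(6*s^5 + 28*s^4 + 14*s^3 - 44*s^2 - 12*s + 8)
No further cancellation is possible in the step-2 result, so that is T(s). Its denominator becomes monic after dividing by the leading coefficient 6.

Answer: s^5 + 14*s^4/3 + 7*s^3/3 - 22*s^2/3 - 2*s + 4/3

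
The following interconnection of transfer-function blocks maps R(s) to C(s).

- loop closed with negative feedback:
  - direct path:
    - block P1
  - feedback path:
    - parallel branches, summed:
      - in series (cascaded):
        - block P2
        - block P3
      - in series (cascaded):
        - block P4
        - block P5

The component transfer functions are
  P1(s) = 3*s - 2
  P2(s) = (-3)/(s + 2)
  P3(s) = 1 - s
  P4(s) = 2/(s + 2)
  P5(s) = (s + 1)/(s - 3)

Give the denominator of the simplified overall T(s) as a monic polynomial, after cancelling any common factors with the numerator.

[1] reduce the series chain P2, P3, giving (3*s - 3)/(s + 2)
[2] multiply P4, P5 (series), giving (2*s + 2)/(s^2 - s - 6)
[3] reduce the parallel group (P2*P3), (P4*P5), giving (3*s^2 - 10*s + 11)/(s^2 - s - 6)
[4] reduce the feedback loop with forward P1 and return ((P2*P3)+(P4*P5)), giving (3*s^3 - 5*s^2 - 16*s + 12)/(9*s^3 - 35*s^2 + 52*s - 28)
No further cancellation is possible in the step-4 result, so that is T(s). Its denominator becomes monic after dividing by the leading coefficient 9.

Hence the answer: s^3 - 35*s^2/9 + 52*s/9 - 28/9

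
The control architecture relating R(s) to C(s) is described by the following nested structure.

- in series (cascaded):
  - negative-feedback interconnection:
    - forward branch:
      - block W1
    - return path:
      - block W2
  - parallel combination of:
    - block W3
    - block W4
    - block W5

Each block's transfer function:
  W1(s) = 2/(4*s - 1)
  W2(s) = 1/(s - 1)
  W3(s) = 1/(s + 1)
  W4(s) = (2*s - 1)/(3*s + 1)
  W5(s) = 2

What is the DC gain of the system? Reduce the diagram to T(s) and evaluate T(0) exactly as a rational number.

Reducing step by step:

[1] feedback reduction of W1, W2 = (2*s - 2)/(4*s^2 - 5*s + 3)
[2] reduce the parallel group W3, W4, W5 = (8*s^2 + 12*s + 2)/(3*s^2 + 4*s + 1)
[3] series reduction of [W1/(1+W1*W2)], (W3+W4+W5) = (16*s^3 + 8*s^2 - 20*s - 4)/(12*s^4 + s^3 - 7*s^2 + 7*s + 3)
DC gain: substitute s = 0 into T(s) from step 3: T(0) = -4/3.

Answer: -4/3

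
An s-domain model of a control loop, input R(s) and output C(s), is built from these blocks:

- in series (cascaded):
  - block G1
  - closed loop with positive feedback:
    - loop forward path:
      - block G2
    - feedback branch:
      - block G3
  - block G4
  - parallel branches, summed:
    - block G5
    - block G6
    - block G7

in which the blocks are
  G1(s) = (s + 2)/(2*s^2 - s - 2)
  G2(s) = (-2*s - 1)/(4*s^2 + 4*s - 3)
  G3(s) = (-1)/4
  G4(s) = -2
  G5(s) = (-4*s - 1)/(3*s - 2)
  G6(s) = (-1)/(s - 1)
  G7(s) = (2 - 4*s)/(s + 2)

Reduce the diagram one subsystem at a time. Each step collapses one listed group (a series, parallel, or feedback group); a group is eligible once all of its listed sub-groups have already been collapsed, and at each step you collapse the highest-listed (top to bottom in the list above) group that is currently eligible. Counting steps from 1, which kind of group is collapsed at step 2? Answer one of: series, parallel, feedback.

Step 1: feedback reduction of G2, G3
Step 2: reduce the parallel group G5, G6, G7
Step 3: combine G1, [G2/(1-G2*G3)], G4, (G5+G6+G7) in series
Step 2 collapses a parallel group.

Therefore the answer is parallel.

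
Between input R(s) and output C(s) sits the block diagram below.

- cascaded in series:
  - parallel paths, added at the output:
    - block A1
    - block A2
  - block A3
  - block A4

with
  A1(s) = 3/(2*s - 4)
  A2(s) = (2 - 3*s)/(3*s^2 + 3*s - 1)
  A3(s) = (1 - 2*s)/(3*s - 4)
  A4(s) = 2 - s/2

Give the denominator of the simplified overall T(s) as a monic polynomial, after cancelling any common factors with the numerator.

1. reduce the parallel group A1, A2 -> (3*s^2 + 25*s - 11)/(6*s^3 - 6*s^2 - 14*s + 4)
2. reduce the series chain (A1+A2), A3, A4 -> (6*s^4 + 23*s^3 - 235*s^2 + 199*s - 44)/(36*s^4 - 84*s^3 - 36*s^2 + 136*s - 32)
T(s) is the step-2 result (common factors already cancelled). Leading coefficient of the denominator: 36. Divide through by 36 for the monic polynomial.

Hence the answer: s^4 - 7*s^3/3 - s^2 + 34*s/9 - 8/9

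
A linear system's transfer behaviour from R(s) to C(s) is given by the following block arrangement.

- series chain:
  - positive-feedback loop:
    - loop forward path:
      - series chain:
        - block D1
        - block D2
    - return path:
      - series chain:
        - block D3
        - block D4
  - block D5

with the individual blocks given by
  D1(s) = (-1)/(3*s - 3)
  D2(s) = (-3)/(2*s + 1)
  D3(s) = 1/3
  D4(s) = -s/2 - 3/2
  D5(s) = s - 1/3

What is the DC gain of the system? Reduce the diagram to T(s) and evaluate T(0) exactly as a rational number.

Step 1: reduce the series chain D1, D2 = 1/(2*s^2 - s - 1)
Step 2: combine D3, D4 in series = -s/6 - 1/2
Step 3: close the feedback loop around (D1*D2), (D3*D4) = 6/(12*s^2 - 5*s - 3)
Step 4: series reduction of [(D1*D2)/(1-(D1*D2)*(D3*D4))], D5 = (6*s - 2)/(12*s^2 - 5*s - 3)
The step-4 result is T(s). Setting s = 0: T(0) = -2/(-3) = 2/3.

Final answer: 2/3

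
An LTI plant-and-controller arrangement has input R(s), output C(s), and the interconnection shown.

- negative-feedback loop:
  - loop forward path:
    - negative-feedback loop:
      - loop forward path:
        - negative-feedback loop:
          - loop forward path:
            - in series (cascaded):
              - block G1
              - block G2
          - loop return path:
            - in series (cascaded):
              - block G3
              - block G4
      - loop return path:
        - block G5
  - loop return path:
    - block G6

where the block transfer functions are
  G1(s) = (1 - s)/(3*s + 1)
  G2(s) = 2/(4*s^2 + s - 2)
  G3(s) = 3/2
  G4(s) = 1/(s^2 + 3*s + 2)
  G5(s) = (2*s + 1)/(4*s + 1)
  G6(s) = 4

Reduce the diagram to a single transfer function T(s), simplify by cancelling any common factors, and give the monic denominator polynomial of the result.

Answer: s^6 + 23*s^5/6 + 167*s^4/48 - 9*s^3/8 - 21*s^2/16 + 59*s/48 + 19/48

Working:
(1) combine G1, G2 in series = (2 - 2*s)/(12*s^3 + 7*s^2 - 5*s - 2)
(2) cascade G3, G4 = 3/(2*s^2 + 6*s + 4)
(3) reduce the feedback loop with forward (G1*G2) and return (G3*G4) = (-2*s^3 - 4*s^2 + 2*s + 4)/(12*s^5 + 43*s^4 + 40*s^3 - 3*s^2 - 19*s - 1)
(4) feedback reduction of [(G1*G2)/(1+(G1*G2)*(G3*G4))], G5 = (-8*s^4 - 18*s^3 + 4*s^2 + 18*s + 4)/(48*s^6 + 184*s^5 + 199*s^4 + 18*s^3 - 79*s^2 - 13*s + 3)
(5) reduce the feedback loop with forward [[(G1*G2)/(1+(G1*G2)*(G3*G4))]/(1+[(G1*G2)/(1+(G1*G2)*(G3*G4))]*G5)] and return G6 = (-8*s^4 - 18*s^3 + 4*s^2 + 18*s + 4)/(48*s^6 + 184*s^5 + 167*s^4 - 54*s^3 - 63*s^2 + 59*s + 19)
T(s) is the step-5 result (common factors already cancelled). Leading coefficient of the denominator: 48. Divide through by 48 for the monic polynomial.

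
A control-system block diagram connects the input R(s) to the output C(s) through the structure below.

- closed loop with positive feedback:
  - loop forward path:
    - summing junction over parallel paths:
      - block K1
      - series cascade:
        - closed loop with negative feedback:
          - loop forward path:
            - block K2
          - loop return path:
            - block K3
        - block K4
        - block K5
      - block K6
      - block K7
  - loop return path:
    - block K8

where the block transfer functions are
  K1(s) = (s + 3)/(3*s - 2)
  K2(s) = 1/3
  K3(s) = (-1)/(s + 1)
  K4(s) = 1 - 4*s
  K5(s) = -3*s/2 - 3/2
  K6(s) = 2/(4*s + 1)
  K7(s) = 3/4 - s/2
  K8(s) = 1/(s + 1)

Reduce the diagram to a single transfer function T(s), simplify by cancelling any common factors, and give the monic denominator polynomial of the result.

Reducing step by step:

(1) apply the feedback formula to K2, K3 = (s + 1)/(3*s + 2)
(2) reduce the series chain [K2/(1+K2*K3)], K4, K5 = (12*s^3 + 21*s^2 + 6*s - 3)/(6*s + 4)
(3) combine K1, ([K2/(1+K2*K3)]*K4*K5), K6, K7 in parallel = (288*s^5 + 312*s^4 + 24*s^3 + 103*s^2 + 106*s - 8)/(144*s^3 + 36*s^2 - 64*s - 16)
(4) close the feedback loop around (K1+([K2/(1+K2*K3)]*K4*K5)+K6+K7), K8 = (-288*s^6 - 600*s^5 - 336*s^4 - 127*s^3 - 209*s^2 - 98*s + 8)/(288*s^5 + 168*s^4 - 156*s^3 + 131*s^2 + 186*s + 8)
That last expression is T(s), already simplified. Scaling its denominator by 1/288 (the reciprocal of the leading coefficient) yields the monic denominator.

Answer: s^5 + 7*s^4/12 - 13*s^3/24 + 131*s^2/288 + 31*s/48 + 1/36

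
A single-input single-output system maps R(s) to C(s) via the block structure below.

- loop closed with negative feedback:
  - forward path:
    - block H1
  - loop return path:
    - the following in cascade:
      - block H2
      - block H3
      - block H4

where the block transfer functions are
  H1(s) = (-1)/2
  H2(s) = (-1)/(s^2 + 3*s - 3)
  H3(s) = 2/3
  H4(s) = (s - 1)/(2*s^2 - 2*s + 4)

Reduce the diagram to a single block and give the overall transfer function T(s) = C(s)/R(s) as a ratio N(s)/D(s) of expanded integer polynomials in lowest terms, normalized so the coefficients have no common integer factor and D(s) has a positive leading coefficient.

The answer is (-3*s^4 - 6*s^3 + 12*s^2 - 27*s + 18)/(6*s^4 + 12*s^3 - 24*s^2 + 55*s - 37).

Reasoning:
Step 1 - series reduction of H2, H3, H4: (1 - s)/(3*s^4 + 6*s^3 - 12*s^2 + 27*s - 18)
Step 2 - reduce the feedback loop with forward H1 and return (H2*H3*H4): this yields T(s), and no further normalization is needed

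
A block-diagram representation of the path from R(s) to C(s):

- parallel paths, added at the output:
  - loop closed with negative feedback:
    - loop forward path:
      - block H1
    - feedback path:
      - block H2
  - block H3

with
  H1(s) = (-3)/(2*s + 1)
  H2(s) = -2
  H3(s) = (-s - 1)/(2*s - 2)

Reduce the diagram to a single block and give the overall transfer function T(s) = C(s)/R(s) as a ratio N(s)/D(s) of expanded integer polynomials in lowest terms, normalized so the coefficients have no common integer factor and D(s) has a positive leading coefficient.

Answer: (-2*s^2 - 15*s - 1)/(4*s^2 + 10*s - 14)

Working:
(1) feedback reduction of H1, H2 = (-3)/(2*s + 7)
(2) reduce the parallel group [H1/(1+H1*H2)], H3, which is the overall transfer function T(s) = C(s)/R(s) in lowest terms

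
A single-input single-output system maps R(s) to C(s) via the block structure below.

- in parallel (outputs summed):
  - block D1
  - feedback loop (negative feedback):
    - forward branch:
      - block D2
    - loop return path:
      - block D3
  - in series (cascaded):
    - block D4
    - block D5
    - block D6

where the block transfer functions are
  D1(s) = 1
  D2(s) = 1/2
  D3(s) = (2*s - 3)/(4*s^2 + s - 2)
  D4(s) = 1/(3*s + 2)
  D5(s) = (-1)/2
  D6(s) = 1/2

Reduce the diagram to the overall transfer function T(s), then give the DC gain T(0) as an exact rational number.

Step 1: reduce the feedback loop with forward D2 and return D3 -> (4*s^2 + s - 2)/(8*s^2 + 4*s - 7)
Step 2: cascade D4, D5, D6 -> (-1)/(12*s + 8)
Step 3: reduce the parallel group D1, [D2/(1+D2*D3)], (D4*D5*D6) -> (144*s^3 + 148*s^2 - 72*s - 65)/(96*s^3 + 112*s^2 - 52*s - 56)
That last expression is T(s); at s = 0 only the constant terms survive, so T(0) = -65/(-56) = 65/56.

Therefore the answer is 65/56.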